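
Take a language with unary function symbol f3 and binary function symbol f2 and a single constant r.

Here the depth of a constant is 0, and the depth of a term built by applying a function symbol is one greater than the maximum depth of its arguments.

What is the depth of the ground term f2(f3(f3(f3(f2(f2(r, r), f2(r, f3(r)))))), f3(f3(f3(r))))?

depth(f2(r, r)) = 1 + max(0, 0) = 1
depth(f3(r)) = 1 + depth(r) = 1 + 0 = 1
depth(f2(r, f3(r))) = 1 + max(0, 1) = 2
depth(f2(f2(r, r), f2(r, f3(r)))) = 1 + max(1, 2) = 3
depth(f3(f2(f2(r, r), f2(r, f3(r))))) = 1 + depth(f2(f2(r, r), f2(r, f3(r)))) = 1 + 3 = 4
depth(f3(f3(f2(f2(r, r), f2(r, f3(r)))))) = 1 + depth(f3(f2(f2(r, r), f2(r, f3(r))))) = 1 + 4 = 5
depth(f3(f3(f3(f2(f2(r, r), f2(r, f3(r))))))) = 1 + depth(f3(f3(f2(f2(r, r), f2(r, f3(r)))))) = 1 + 5 = 6
depth(f3(f3(r))) = 1 + depth(f3(r)) = 1 + 1 = 2
depth(f3(f3(f3(r)))) = 1 + depth(f3(f3(r))) = 1 + 2 = 3
depth(f2(f3(f3(f3(f2(f2(r, r), f2(r, f3(r)))))), f3(f3(f3(r))))) = 1 + max(6, 3) = 7

7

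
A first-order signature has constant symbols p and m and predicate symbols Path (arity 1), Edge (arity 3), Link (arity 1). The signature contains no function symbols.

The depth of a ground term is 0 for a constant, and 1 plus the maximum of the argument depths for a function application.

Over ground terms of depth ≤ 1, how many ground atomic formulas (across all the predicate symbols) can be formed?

12

First count ground terms of depth ≤ 1.
With no function symbols every ground term is a constant, so there are exactly 2 ground terms at every depth bound.
N_0 = 2
N_1 = 2
Explicitly: p, m.
So |H| = 2.
Ground atoms are formed by filling each argument slot of a predicate with a term from H, so an r-ary predicate gives |H|^r atoms:
  Path: 2;  Edge: 2^3 = 8;  Link: 2
Total ground atoms: 2 + 8 + 2 = 12.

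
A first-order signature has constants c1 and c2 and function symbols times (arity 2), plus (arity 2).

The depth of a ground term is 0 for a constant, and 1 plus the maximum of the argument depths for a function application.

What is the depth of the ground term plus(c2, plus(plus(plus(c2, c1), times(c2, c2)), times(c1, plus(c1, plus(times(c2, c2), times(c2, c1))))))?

6

depth(plus(c2, c1)) = 1 + max(0, 0) = 1
depth(times(c2, c2)) = 1 + max(0, 0) = 1
depth(plus(plus(c2, c1), times(c2, c2))) = 1 + max(1, 1) = 2
depth(times(c2, c1)) = 1 + max(0, 0) = 1
depth(plus(times(c2, c2), times(c2, c1))) = 1 + max(1, 1) = 2
depth(plus(c1, plus(times(c2, c2), times(c2, c1)))) = 1 + max(0, 2) = 3
depth(times(c1, plus(c1, plus(times(c2, c2), times(c2, c1))))) = 1 + max(0, 3) = 4
depth(plus(plus(plus(c2, c1), times(c2, c2)), times(c1, plus(c1, plus(times(c2, c2), times(c2, c1)))))) = 1 + max(2, 4) = 5
depth(plus(c2, plus(plus(plus(c2, c1), times(c2, c2)), times(c1, plus(c1, plus(times(c2, c2), times(c2, c1))))))) = 1 + max(0, 5) = 6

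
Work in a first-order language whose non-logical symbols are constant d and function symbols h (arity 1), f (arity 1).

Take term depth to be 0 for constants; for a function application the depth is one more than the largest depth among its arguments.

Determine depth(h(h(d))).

2

depth(h(d)) = 1 + depth(d) = 1 + 0 = 1
depth(h(h(d))) = 1 + depth(h(d)) = 1 + 1 = 2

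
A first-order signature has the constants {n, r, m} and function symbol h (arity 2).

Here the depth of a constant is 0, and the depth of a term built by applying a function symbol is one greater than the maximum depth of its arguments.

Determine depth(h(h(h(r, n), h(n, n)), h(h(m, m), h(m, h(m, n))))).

4

depth(h(r, n)) = 1 + max(0, 0) = 1
depth(h(n, n)) = 1 + max(0, 0) = 1
depth(h(h(r, n), h(n, n))) = 1 + max(1, 1) = 2
depth(h(m, m)) = 1 + max(0, 0) = 1
depth(h(m, n)) = 1 + max(0, 0) = 1
depth(h(m, h(m, n))) = 1 + max(0, 1) = 2
depth(h(h(m, m), h(m, h(m, n)))) = 1 + max(1, 2) = 3
depth(h(h(h(r, n), h(n, n)), h(h(m, m), h(m, h(m, n))))) = 1 + max(2, 3) = 4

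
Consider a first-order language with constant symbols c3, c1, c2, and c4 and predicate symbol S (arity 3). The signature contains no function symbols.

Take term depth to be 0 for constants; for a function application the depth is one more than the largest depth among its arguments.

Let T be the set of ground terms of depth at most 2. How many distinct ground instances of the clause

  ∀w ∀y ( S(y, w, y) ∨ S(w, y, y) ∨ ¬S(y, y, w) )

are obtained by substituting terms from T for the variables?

Ground terms of depth ≤ 2:
  With no function symbols every ground term is a constant, so there are exactly 4 ground terms at every depth bound.
  N_0 = 4
  N_1 = 4
  N_2 = 4
  Explicitly: c3, c1, c2, c4.
So there are 4 ground terms available for substitution.
There are 2 variables to instantiate (w, y), each occurring in at least one literal, so different choices give different ground instances.
Number of ground instances = 4^2 = 16.

16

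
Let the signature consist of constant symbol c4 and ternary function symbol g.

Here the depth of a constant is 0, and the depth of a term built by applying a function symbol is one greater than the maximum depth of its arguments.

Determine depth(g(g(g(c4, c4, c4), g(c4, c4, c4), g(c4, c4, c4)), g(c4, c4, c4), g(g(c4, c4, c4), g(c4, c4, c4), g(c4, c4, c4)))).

3

depth(g(c4, c4, c4)) = 1 + max(0, 0, 0) = 1
depth(g(g(c4, c4, c4), g(c4, c4, c4), g(c4, c4, c4))) = 1 + max(1, 1, 1) = 2
depth(g(g(g(c4, c4, c4), g(c4, c4, c4), g(c4, c4, c4)), g(c4, c4, c4), g(g(c4, c4, c4), g(c4, c4, c4), g(c4, c4, c4)))) = 1 + max(2, 1, 2) = 3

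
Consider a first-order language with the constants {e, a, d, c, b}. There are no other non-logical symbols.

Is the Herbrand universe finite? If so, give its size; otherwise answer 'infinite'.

5

There are no function symbols, so every ground term is one of the 5 constants.
The Herbrand universe is {e, a, d, c, b}, which is finite with 5 elements.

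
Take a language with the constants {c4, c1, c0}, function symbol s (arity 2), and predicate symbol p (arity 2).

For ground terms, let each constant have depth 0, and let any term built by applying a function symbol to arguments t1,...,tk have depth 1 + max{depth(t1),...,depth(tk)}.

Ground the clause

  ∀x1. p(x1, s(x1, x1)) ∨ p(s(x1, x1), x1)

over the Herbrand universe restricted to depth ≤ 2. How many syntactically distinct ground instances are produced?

Ground terms of depth ≤ 2:
  Let N_k count ground terms of depth at most k. Each non-constant term of depth ≤ k is some function symbol applied to depth-≤(k−1) arguments, giving N_k = 3 + N_{k-1}^2.
  N_0 = 3
  N_1 = 3 + 3^2 = 12
  N_2 = 3 + 12^2 = 147
So there are 147 ground terms available for substitution.
The variable x1 ranges independently over the available ground terms, and distinct assignments produce distinct instances.
Number of ground instances = 147.

147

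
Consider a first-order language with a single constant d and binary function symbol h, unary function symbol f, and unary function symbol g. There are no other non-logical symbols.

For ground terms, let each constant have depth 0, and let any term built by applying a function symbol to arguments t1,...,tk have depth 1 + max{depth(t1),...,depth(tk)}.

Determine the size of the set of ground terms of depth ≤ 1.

4

If N_k denotes the number of depth-≤k ground terms, the 1 constant gives N_0 = 1, and each function symbol of arity r contributes N_{k-1}^r new terms at level k: N_k = 1 + N_{k-1}^2 + N_{k-1} + N_{k-1}.
N_0 = 1
N_1 = 1 + 1^2 + 1 + 1 = 4
Explicitly: d, h(d, d), f(d), g(d).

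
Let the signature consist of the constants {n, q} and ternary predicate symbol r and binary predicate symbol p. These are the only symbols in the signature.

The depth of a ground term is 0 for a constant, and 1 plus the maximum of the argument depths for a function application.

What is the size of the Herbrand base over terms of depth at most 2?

First count ground terms of depth ≤ 2.
With no function symbols every ground term is a constant, so there are exactly 2 ground terms at every depth bound.
N_0 = 2
N_1 = 2
N_2 = 2
So |H| = 2.
For each predicate symbol, the number of ground atoms is |H| raised to its arity; summing:
  r: 2^3 = 8;  p: 2^2 = 4
Total ground atoms: 8 + 4 = 12.

12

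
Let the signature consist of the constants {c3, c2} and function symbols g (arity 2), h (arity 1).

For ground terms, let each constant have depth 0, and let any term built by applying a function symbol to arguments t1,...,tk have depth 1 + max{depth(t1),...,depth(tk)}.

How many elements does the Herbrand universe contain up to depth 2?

74

Let N_k count ground terms of depth at most k. Each non-constant term of depth ≤ k is some function symbol applied to depth-≤(k−1) arguments, giving N_k = 2 + N_{k-1}^2 + N_{k-1}.
N_0 = 2
N_1 = 2 + 2^2 + 2 = 8
N_2 = 2 + 8^2 + 8 = 74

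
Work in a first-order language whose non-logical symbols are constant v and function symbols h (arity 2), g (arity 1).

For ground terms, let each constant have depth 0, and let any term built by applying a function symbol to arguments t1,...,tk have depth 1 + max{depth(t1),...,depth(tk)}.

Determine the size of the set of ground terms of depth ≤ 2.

Let N_k = |{terms of depth ≤ k}|. Then N_0 = 1 and N_k = 1 + N_{k-1}^2 + N_{k-1} for k ≥ 1 (one summand per function symbol, arity giving the exponent).
N_0 = 1
N_1 = 1 + 1^2 + 1 = 3
N_2 = 1 + 3^2 + 3 = 13

13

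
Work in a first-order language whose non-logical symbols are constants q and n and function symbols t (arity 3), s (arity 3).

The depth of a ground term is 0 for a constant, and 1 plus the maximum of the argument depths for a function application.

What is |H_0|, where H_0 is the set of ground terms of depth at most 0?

2

Count level by level. With function symbols t/3, s/3, the terms of depth ≤ k are the 2 constants together with each function applied to depth-≤(k−1) tuples, so N_k = 2 + N_{k-1}^3 + N_{k-1}^3.
N_0 = 2
Explicitly: q, n.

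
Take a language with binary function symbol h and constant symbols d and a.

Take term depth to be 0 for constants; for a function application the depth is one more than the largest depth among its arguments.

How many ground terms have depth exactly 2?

32

Let N_k = |{terms of depth ≤ k}|. Then N_0 = 2 and N_k = 2 + N_{k-1}^2 for k ≥ 1 (one summand per function symbol, arity giving the exponent).
N_0 = 2
N_1 = 2 + 2^2 = 6
N_2 = 2 + 6^2 = 38
Terms of depth exactly 2: N_2 − N_1 = 38 − 6 = 32.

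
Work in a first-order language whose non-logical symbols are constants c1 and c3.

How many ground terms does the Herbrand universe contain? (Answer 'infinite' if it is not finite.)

2

There are no function symbols, so every ground term is one of the 2 constants.
The Herbrand universe is {c1, c3}, which is finite with 2 elements.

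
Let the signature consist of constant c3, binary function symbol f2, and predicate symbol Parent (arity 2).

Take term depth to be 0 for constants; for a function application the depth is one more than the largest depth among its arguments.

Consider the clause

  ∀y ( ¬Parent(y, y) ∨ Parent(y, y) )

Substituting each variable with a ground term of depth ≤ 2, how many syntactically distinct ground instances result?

Ground terms of depth ≤ 2:
  Let N_k count ground terms of depth at most k. Each non-constant term of depth ≤ k is some function symbol applied to depth-≤(k−1) arguments, giving N_k = 1 + N_{k-1}^2.
  N_0 = 1
  N_1 = 1 + 1^2 = 2
  N_2 = 1 + 2^2 = 5
  Explicitly: c3, f2(c3, c3), f2(c3, f2(c3, c3)), f2(f2(c3, c3), c3), f2(f2(c3, c3), f2(c3, c3)).
So there are 5 ground terms available for substitution.
There is 1 variable to instantiate (y),  occurring in at least one literal, so different choices give different ground instances.
Number of ground instances = 5.

5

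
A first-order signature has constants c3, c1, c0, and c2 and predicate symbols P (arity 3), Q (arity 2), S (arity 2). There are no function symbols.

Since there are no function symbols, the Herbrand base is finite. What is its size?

With no function symbols, the Herbrand universe is just the 4 constants.
Ground atoms per predicate: P: 4^3 = 64, Q: 4^2 = 16, S: 4^2 = 16.
Herbrand base size = 64 + 16 + 16 = 96.

96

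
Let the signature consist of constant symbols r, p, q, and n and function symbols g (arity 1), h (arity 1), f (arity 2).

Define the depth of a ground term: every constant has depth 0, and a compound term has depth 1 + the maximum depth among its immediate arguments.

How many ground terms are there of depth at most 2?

844

Count level by level. With function symbols g/1, h/1, f/2, the terms of depth ≤ k are the 4 constants together with each function applied to depth-≤(k−1) tuples, so N_k = 4 + N_{k-1} + N_{k-1} + N_{k-1}^2.
N_0 = 4
N_1 = 4 + 4 + 4 + 4^2 = 28
N_2 = 4 + 28 + 28 + 28^2 = 844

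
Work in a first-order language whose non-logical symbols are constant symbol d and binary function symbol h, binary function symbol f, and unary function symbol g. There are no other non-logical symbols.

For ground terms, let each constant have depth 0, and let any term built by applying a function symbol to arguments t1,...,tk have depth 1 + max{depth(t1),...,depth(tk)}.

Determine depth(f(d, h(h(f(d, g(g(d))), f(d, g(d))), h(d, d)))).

depth(g(d)) = 1 + depth(d) = 1 + 0 = 1
depth(g(g(d))) = 1 + depth(g(d)) = 1 + 1 = 2
depth(f(d, g(g(d)))) = 1 + max(0, 2) = 3
depth(f(d, g(d))) = 1 + max(0, 1) = 2
depth(h(f(d, g(g(d))), f(d, g(d)))) = 1 + max(3, 2) = 4
depth(h(d, d)) = 1 + max(0, 0) = 1
depth(h(h(f(d, g(g(d))), f(d, g(d))), h(d, d))) = 1 + max(4, 1) = 5
depth(f(d, h(h(f(d, g(g(d))), f(d, g(d))), h(d, d)))) = 1 + max(0, 5) = 6

6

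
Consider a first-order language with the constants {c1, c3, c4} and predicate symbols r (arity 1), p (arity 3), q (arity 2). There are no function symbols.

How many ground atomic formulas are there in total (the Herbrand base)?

With no function symbols, the Herbrand universe is just the 3 constants.
Ground atoms per predicate: r: 3, p: 3^3 = 27, q: 3^2 = 9.
Herbrand base size = 3 + 27 + 9 = 39.

39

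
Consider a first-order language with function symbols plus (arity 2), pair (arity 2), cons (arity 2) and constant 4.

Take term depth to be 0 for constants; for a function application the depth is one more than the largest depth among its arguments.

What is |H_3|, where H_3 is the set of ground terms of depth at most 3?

Count level by level. With function symbols plus/2, pair/2, cons/2, the terms of depth ≤ k are the 1 constant together with each function applied to depth-≤(k−1) tuples, so N_k = 1 + N_{k-1}^2 + N_{k-1}^2 + N_{k-1}^2.
N_0 = 1
N_1 = 1 + 1^2 + 1^2 + 1^2 = 4
N_2 = 1 + 4^2 + 4^2 + 4^2 = 49
N_3 = 1 + 49^2 + 49^2 + 49^2 = 7204

7204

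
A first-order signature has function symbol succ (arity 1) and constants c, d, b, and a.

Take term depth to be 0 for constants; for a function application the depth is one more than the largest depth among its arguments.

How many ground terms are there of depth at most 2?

Let N_k = |{terms of depth ≤ k}|. Then N_0 = 4 and N_k = 4 + N_{k-1} for k ≥ 1 (one summand per function symbol, arity giving the exponent).
N_0 = 4
N_1 = 4 + 4 = 8
N_2 = 4 + 8 = 12

12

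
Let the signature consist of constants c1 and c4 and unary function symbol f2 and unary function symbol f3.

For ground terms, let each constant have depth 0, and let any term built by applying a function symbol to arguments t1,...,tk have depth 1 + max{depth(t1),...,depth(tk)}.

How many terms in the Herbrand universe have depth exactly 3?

If N_k denotes the number of depth-≤k ground terms, the 2 constants give N_0 = 2, and each function symbol of arity r contributes N_{k-1}^r new terms at level k: N_k = 2 + N_{k-1} + N_{k-1}.
N_0 = 2
N_1 = 2 + 2 + 2 = 6
N_2 = 2 + 6 + 6 = 14
N_3 = 2 + 14 + 14 = 30
Terms of depth exactly 3: N_3 − N_2 = 30 − 14 = 16.

16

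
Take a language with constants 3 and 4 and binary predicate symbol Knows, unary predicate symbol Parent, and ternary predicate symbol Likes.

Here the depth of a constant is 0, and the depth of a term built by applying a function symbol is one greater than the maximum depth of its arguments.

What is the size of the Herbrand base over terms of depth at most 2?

First count ground terms of depth ≤ 2.
With no function symbols every ground term is a constant, so there are exactly 2 ground terms at every depth bound.
N_0 = 2
N_1 = 2
N_2 = 2
Explicitly: 3, 4.
So |H| = 2.
Ground atoms are formed by filling each argument slot of a predicate with a term from H, so an r-ary predicate gives |H|^r atoms:
  Knows: 2^2 = 4;  Parent: 2;  Likes: 2^3 = 8
Total ground atoms: 4 + 2 + 8 = 14.

14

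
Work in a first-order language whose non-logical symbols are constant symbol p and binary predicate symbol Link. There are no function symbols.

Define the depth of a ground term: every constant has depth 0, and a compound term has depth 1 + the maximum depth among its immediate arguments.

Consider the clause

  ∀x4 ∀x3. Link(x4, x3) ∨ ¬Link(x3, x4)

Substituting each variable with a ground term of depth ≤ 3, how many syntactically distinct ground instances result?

1

Ground terms of depth ≤ 3:
  With no function symbols every ground term is a constant, so there is exactly 1 ground term at every depth bound.
  N_0 = 1
  N_1 = 1
  N_2 = 1
  N_3 = 1
  Explicitly: p.
So there is exactly 1 ground term available for substitution.
The clause has 2 distinct variables (x4, x3), each appearing in the body. In the free term algebra distinct substitutions yield syntactically distinct ground instances.
Number of ground instances = 1^2 = 1.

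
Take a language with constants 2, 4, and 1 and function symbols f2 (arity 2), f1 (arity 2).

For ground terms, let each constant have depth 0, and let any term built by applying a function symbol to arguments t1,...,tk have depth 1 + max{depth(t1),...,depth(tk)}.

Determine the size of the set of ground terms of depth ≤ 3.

Let N_k count ground terms of depth at most k. Each non-constant term of depth ≤ k is some function symbol applied to depth-≤(k−1) arguments, giving N_k = 3 + N_{k-1}^2 + N_{k-1}^2.
N_0 = 3
N_1 = 3 + 3^2 + 3^2 = 21
N_2 = 3 + 21^2 + 21^2 = 885
N_3 = 3 + 885^2 + 885^2 = 1566453

1566453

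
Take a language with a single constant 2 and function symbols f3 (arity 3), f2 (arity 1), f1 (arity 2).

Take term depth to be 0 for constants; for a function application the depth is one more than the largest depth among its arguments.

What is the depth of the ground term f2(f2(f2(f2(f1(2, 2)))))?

5

depth(f1(2, 2)) = 1 + max(0, 0) = 1
depth(f2(f1(2, 2))) = 1 + depth(f1(2, 2)) = 1 + 1 = 2
depth(f2(f2(f1(2, 2)))) = 1 + depth(f2(f1(2, 2))) = 1 + 2 = 3
depth(f2(f2(f2(f1(2, 2))))) = 1 + depth(f2(f2(f1(2, 2)))) = 1 + 3 = 4
depth(f2(f2(f2(f2(f1(2, 2)))))) = 1 + depth(f2(f2(f2(f1(2, 2))))) = 1 + 4 = 5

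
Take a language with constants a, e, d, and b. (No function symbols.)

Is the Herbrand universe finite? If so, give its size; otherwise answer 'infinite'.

There are no function symbols, so every ground term is one of the 4 constants.
The Herbrand universe is {a, e, d, b}, which is finite with 4 elements.

4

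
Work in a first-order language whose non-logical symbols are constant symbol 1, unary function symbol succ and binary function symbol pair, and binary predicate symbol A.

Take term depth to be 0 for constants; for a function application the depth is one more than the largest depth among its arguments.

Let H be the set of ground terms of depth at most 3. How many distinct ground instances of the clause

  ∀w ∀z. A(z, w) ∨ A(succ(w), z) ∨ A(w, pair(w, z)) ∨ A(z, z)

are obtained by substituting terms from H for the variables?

33489

Ground terms of depth ≤ 3:
  Count level by level. With function symbols succ/1, pair/2, the terms of depth ≤ k are the 1 constant together with each function applied to depth-≤(k−1) tuples, so N_k = 1 + N_{k-1} + N_{k-1}^2.
  N_0 = 1
  N_1 = 1 + 1 + 1^2 = 3
  N_2 = 1 + 3 + 3^2 = 13
  N_3 = 1 + 13 + 13^2 = 183
So there are 183 ground terms available for substitution.
Each of w, z ranges independently over the available ground terms, and distinct assignments produce distinct instances.
Number of ground instances = 183^2 = 33489.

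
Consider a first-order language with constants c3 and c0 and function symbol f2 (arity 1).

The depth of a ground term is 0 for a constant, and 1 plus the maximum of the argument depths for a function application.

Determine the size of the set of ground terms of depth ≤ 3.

8

Let N_k = |{terms of depth ≤ k}|. Then N_0 = 2 and N_k = 2 + N_{k-1} for k ≥ 1 (one summand per function symbol, arity giving the exponent).
N_0 = 2
N_1 = 2 + 2 = 4
N_2 = 2 + 4 = 6
N_3 = 2 + 6 = 8
Explicitly: c3, c0, f2(c3), f2(c0), f2(f2(c3)), f2(f2(c0)), f2(f2(f2(c3))), f2(f2(f2(c0))).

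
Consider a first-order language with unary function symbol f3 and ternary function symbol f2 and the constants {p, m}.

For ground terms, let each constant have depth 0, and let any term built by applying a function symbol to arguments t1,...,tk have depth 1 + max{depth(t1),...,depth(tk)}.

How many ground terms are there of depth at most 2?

1742

Let N_k = |{terms of depth ≤ k}|. Then N_0 = 2 and N_k = 2 + N_{k-1} + N_{k-1}^3 for k ≥ 1 (one summand per function symbol, arity giving the exponent).
N_0 = 2
N_1 = 2 + 2 + 2^3 = 12
N_2 = 2 + 12 + 12^3 = 1742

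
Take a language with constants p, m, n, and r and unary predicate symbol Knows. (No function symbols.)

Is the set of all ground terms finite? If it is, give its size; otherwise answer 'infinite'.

There are no function symbols, so every ground term is one of the 4 constants.
The Herbrand universe is {p, m, n, r}, which is finite with 4 elements.

4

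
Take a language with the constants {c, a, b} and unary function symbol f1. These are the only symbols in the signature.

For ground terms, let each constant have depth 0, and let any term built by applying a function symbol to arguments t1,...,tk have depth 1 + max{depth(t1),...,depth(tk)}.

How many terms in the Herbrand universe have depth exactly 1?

If N_k denotes the number of depth-≤k ground terms, the 3 constants give N_0 = 3, and each function symbol of arity r contributes N_{k-1}^r new terms at level k: N_k = 3 + N_{k-1}.
N_0 = 3
N_1 = 3 + 3 = 6
Terms of depth exactly 1: N_1 − N_0 = 6 − 3 = 3.

3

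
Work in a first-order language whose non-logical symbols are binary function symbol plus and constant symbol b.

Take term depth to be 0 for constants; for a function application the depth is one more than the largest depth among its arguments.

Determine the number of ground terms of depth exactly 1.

1

Let N_k count ground terms of depth at most k. Each non-constant term of depth ≤ k is some function symbol applied to depth-≤(k−1) arguments, giving N_k = 1 + N_{k-1}^2.
N_0 = 1
N_1 = 1 + 1^2 = 2
Terms of depth exactly 1: N_1 − N_0 = 2 − 1 = 1.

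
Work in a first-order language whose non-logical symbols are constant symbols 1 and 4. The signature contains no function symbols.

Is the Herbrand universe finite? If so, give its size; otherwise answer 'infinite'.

There are no function symbols, so every ground term is one of the 2 constants.
The Herbrand universe is {1, 4}, which is finite with 2 elements.

2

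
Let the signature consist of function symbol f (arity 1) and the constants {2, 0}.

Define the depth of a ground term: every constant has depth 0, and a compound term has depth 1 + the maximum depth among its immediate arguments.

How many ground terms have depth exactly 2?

2

Let N_k = |{terms of depth ≤ k}|. Then N_0 = 2 and N_k = 2 + N_{k-1} for k ≥ 1 (one summand per function symbol, arity giving the exponent).
N_0 = 2
N_1 = 2 + 2 = 4
N_2 = 2 + 4 = 6
Terms of depth exactly 2: N_2 − N_1 = 6 − 4 = 2.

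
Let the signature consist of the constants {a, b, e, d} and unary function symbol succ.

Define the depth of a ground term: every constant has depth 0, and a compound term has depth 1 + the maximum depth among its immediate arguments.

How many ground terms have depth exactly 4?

4

Write N_k for the number of ground terms of depth ≤ k. A term of depth ≤ k is either a constant or a function symbol applied to arguments of depth ≤ k−1, so N_k = 4 + N_{k-1}.
N_0 = 4
N_1 = 4 + 4 = 8
N_2 = 4 + 8 = 12
N_3 = 4 + 12 = 16
N_4 = 4 + 16 = 20
Terms of depth exactly 4: N_4 − N_3 = 20 − 16 = 4.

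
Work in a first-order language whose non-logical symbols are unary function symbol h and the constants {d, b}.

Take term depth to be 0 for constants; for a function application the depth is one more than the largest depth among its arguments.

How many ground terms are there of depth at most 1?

Count level by level. With function symbols h/1, the terms of depth ≤ k are the 2 constants together with each function applied to depth-≤(k−1) tuples, so N_k = 2 + N_{k-1}.
N_0 = 2
N_1 = 2 + 2 = 4
Explicitly: d, b, h(d), h(b).

4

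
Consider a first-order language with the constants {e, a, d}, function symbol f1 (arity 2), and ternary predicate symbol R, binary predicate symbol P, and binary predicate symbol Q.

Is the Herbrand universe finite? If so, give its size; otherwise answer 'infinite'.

The signature has at least one function symbol (f1, arity 2) and at least one constant (e).
Iterating f1 gives infinitely many distinct ground terms: e, f1(e, e), f1(f1(e, e), f1(e, e)), ...
So the Herbrand universe is infinite.

infinite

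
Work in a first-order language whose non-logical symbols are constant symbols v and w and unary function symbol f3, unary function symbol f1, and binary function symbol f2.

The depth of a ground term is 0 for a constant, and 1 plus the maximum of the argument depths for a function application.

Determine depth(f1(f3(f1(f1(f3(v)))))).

5

depth(f3(v)) = 1 + depth(v) = 1 + 0 = 1
depth(f1(f3(v))) = 1 + depth(f3(v)) = 1 + 1 = 2
depth(f1(f1(f3(v)))) = 1 + depth(f1(f3(v))) = 1 + 2 = 3
depth(f3(f1(f1(f3(v))))) = 1 + depth(f1(f1(f3(v)))) = 1 + 3 = 4
depth(f1(f3(f1(f1(f3(v)))))) = 1 + depth(f3(f1(f1(f3(v))))) = 1 + 4 = 5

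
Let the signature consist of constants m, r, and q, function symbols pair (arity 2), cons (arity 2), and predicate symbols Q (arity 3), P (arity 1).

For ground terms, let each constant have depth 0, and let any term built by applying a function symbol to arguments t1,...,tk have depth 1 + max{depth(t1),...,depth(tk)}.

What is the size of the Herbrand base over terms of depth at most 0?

First count ground terms of depth ≤ 0.
Let N_k = |{terms of depth ≤ k}|. Then N_0 = 3 and N_k = 3 + N_{k-1}^2 + N_{k-1}^2 for k ≥ 1 (one summand per function symbol, arity giving the exponent).
N_0 = 3
Explicitly: m, r, q.
So |H| = 3.
Ground atoms are formed by filling each argument slot of a predicate with a term from H, so an r-ary predicate gives |H|^r atoms:
  Q: 3^3 = 27;  P: 3
Total ground atoms: 27 + 3 = 30.

30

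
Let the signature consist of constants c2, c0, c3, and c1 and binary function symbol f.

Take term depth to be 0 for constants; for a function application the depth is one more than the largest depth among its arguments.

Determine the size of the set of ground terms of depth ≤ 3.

163220

If N_k denotes the number of depth-≤k ground terms, the 4 constants give N_0 = 4, and each function symbol of arity r contributes N_{k-1}^r new terms at level k: N_k = 4 + N_{k-1}^2.
N_0 = 4
N_1 = 4 + 4^2 = 20
N_2 = 4 + 20^2 = 404
N_3 = 4 + 404^2 = 163220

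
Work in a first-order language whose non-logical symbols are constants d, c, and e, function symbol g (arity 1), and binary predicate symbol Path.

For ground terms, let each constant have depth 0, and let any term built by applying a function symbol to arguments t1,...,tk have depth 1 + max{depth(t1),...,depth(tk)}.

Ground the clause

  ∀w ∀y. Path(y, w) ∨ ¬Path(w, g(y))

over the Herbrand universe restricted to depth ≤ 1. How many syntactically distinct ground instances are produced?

36

Ground terms of depth ≤ 1:
  Let N_k = |{terms of depth ≤ k}|. Then N_0 = 3 and N_k = 3 + N_{k-1} for k ≥ 1 (one summand per function symbol, arity giving the exponent).
  N_0 = 3
  N_1 = 3 + 3 = 6
  Explicitly: d, c, e, g(d), g(c), g(e).
So there are 6 ground terms available for substitution.
Each of w, y ranges independently over the available ground terms, and distinct assignments produce distinct instances.
Number of ground instances = 6^2 = 36.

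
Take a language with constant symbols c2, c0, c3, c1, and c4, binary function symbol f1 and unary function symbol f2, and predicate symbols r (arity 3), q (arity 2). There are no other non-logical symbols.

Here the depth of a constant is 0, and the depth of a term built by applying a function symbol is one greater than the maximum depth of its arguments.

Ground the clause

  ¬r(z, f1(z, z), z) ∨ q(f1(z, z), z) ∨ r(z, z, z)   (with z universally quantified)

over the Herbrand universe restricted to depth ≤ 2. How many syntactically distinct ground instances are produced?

1265

Ground terms of depth ≤ 2:
  Let N_k = |{terms of depth ≤ k}|. Then N_0 = 5 and N_k = 5 + N_{k-1}^2 + N_{k-1} for k ≥ 1 (one summand per function symbol, arity giving the exponent).
  N_0 = 5
  N_1 = 5 + 5^2 + 5 = 35
  N_2 = 5 + 35^2 + 35 = 1265
So there are 1265 ground terms available for substitution.
There is 1 variable to instantiate (z),  occurring in at least one literal, so different choices give different ground instances.
Number of ground instances = 1265.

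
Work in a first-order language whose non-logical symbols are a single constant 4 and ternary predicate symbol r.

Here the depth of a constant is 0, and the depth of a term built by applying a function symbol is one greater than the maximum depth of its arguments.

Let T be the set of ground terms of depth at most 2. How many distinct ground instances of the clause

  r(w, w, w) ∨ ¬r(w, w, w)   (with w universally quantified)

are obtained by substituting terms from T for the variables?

Ground terms of depth ≤ 2:
  With no function symbols every ground term is a constant, so there is exactly 1 ground term at every depth bound.
  N_0 = 1
  N_1 = 1
  N_2 = 1
  Explicitly: 4.
So there is exactly 1 ground term available for substitution.
There is 1 variable to instantiate (w),  occurring in at least one literal, so different choices give different ground instances.
Number of ground instances = 1.

1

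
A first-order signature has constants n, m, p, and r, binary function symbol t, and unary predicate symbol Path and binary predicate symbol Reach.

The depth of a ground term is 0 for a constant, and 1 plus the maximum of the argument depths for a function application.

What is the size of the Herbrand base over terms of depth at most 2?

163620

First count ground terms of depth ≤ 2.
Count level by level. With function symbols t/2, the terms of depth ≤ k are the 4 constants together with each function applied to depth-≤(k−1) tuples, so N_k = 4 + N_{k-1}^2.
N_0 = 4
N_1 = 4 + 4^2 = 20
N_2 = 4 + 20^2 = 404
So |H| = 404.
A ground atom is a predicate applied to a tuple of terms from H, so the count is the sum over predicates of |H|^arity:
  Path: 404;  Reach: 404^2 = 163216
Total ground atoms: 404 + 163216 = 163620.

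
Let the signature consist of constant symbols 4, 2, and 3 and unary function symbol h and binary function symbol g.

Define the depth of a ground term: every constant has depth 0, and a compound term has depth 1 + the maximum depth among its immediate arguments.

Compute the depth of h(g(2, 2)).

2

depth(g(2, 2)) = 1 + max(0, 0) = 1
depth(h(g(2, 2))) = 1 + depth(g(2, 2)) = 1 + 1 = 2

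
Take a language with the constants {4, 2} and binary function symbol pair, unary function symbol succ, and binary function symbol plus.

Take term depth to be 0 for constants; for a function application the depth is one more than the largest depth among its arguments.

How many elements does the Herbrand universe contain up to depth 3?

Write N_k for the number of ground terms of depth ≤ k. A term of depth ≤ k is either a constant or a function symbol applied to arguments of depth ≤ k−1, so N_k = 2 + N_{k-1}^2 + N_{k-1} + N_{k-1}^2.
N_0 = 2
N_1 = 2 + 2^2 + 2 + 2^2 = 12
N_2 = 2 + 12^2 + 12 + 12^2 = 302
N_3 = 2 + 302^2 + 302 + 302^2 = 182712

182712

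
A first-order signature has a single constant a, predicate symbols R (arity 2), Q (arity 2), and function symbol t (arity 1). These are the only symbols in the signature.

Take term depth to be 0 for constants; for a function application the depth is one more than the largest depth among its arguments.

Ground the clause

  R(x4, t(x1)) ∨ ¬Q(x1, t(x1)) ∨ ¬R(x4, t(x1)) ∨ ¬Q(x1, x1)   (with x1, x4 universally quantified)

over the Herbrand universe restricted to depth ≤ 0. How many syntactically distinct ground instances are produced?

1

Ground terms of depth ≤ 0:
  Let N_k = |{terms of depth ≤ k}|. Then N_0 = 1 and N_k = 1 + N_{k-1} for k ≥ 1 (one summand per function symbol, arity giving the exponent).
  N_0 = 1
  Explicitly: a.
So there is exactly 1 ground term available for substitution.
The clause has 2 distinct variables (x1, x4), each appearing in the body. In the free term algebra distinct substitutions yield syntactically distinct ground instances.
Number of ground instances = 1^2 = 1.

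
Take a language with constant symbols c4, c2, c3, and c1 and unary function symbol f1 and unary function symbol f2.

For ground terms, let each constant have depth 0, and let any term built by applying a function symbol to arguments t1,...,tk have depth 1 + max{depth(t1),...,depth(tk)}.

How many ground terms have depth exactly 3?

32

Write N_k for the number of ground terms of depth ≤ k. A term of depth ≤ k is either a constant or a function symbol applied to arguments of depth ≤ k−1, so N_k = 4 + N_{k-1} + N_{k-1}.
N_0 = 4
N_1 = 4 + 4 + 4 = 12
N_2 = 4 + 12 + 12 = 28
N_3 = 4 + 28 + 28 = 60
Terms of depth exactly 3: N_3 − N_2 = 60 − 28 = 32.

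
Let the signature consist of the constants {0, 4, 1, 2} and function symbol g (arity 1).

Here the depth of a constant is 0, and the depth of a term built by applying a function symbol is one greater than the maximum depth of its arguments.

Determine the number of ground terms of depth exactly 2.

4

Let N_k count ground terms of depth at most k. Each non-constant term of depth ≤ k is some function symbol applied to depth-≤(k−1) arguments, giving N_k = 4 + N_{k-1}.
N_0 = 4
N_1 = 4 + 4 = 8
N_2 = 4 + 8 = 12
Terms of depth exactly 2: N_2 − N_1 = 12 − 8 = 4.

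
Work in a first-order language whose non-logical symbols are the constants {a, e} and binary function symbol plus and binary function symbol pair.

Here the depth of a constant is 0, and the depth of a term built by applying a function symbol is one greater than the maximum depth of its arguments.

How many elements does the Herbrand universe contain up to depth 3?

81610

Let N_k count ground terms of depth at most k. Each non-constant term of depth ≤ k is some function symbol applied to depth-≤(k−1) arguments, giving N_k = 2 + N_{k-1}^2 + N_{k-1}^2.
N_0 = 2
N_1 = 2 + 2^2 + 2^2 = 10
N_2 = 2 + 10^2 + 10^2 = 202
N_3 = 2 + 202^2 + 202^2 = 81610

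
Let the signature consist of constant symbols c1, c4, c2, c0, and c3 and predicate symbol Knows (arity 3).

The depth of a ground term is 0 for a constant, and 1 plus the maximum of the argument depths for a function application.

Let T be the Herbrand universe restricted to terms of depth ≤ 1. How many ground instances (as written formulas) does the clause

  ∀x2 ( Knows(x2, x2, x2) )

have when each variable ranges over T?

Ground terms of depth ≤ 1:
  With no function symbols every ground term is a constant, so there are exactly 5 ground terms at every depth bound.
  N_0 = 5
  N_1 = 5
  Explicitly: c1, c4, c2, c0, c3.
So there are 5 ground terms available for substitution.
There is 1 variable to instantiate (x2),  occurring in at least one literal, so different choices give different ground instances.
Number of ground instances = 5.

5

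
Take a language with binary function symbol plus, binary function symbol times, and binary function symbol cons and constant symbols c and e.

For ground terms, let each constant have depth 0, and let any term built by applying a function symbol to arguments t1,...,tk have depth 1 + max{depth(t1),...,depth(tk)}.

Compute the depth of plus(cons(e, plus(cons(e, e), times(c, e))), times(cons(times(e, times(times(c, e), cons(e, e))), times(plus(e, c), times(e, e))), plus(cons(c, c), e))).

6

depth(cons(e, e)) = 1 + max(0, 0) = 1
depth(times(c, e)) = 1 + max(0, 0) = 1
depth(plus(cons(e, e), times(c, e))) = 1 + max(1, 1) = 2
depth(cons(e, plus(cons(e, e), times(c, e)))) = 1 + max(0, 2) = 3
depth(times(times(c, e), cons(e, e))) = 1 + max(1, 1) = 2
depth(times(e, times(times(c, e), cons(e, e)))) = 1 + max(0, 2) = 3
depth(plus(e, c)) = 1 + max(0, 0) = 1
depth(times(e, e)) = 1 + max(0, 0) = 1
depth(times(plus(e, c), times(e, e))) = 1 + max(1, 1) = 2
depth(cons(times(e, times(times(c, e), cons(e, e))), times(plus(e, c), times(e, e)))) = 1 + max(3, 2) = 4
depth(cons(c, c)) = 1 + max(0, 0) = 1
depth(plus(cons(c, c), e)) = 1 + max(1, 0) = 2
depth(times(cons(times(e, times(times(c, e), cons(e, e))), times(plus(e, c), times(e, e))), plus(cons(c, c), e))) = 1 + max(4, 2) = 5
depth(plus(cons(e, plus(cons(e, e), times(c, e))), times(cons(times(e, times(times(c, e), cons(e, e))), times(plus(e, c), times(e, e))), plus(cons(c, c), e)))) = 1 + max(3, 5) = 6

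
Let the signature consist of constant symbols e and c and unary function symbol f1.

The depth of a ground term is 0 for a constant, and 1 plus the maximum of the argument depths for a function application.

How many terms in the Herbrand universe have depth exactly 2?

If N_k denotes the number of depth-≤k ground terms, the 2 constants give N_0 = 2, and each function symbol of arity r contributes N_{k-1}^r new terms at level k: N_k = 2 + N_{k-1}.
N_0 = 2
N_1 = 2 + 2 = 4
N_2 = 2 + 4 = 6
Terms of depth exactly 2: N_2 − N_1 = 6 − 4 = 2.

2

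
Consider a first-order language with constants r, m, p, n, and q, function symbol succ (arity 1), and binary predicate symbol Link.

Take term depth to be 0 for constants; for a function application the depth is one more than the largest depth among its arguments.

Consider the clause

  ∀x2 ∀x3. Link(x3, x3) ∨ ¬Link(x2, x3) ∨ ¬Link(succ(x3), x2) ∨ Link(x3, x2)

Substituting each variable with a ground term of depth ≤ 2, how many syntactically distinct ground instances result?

Ground terms of depth ≤ 2:
  Count level by level. With function symbols succ/1, the terms of depth ≤ k are the 5 constants together with each function applied to depth-≤(k−1) tuples, so N_k = 5 + N_{k-1}.
  N_0 = 5
  N_1 = 5 + 5 = 10
  N_2 = 5 + 10 = 15
So there are 15 ground terms available for substitution.
Each of x2, x3 ranges independently over the available ground terms, and distinct assignments produce distinct instances.
Number of ground instances = 15^2 = 225.

225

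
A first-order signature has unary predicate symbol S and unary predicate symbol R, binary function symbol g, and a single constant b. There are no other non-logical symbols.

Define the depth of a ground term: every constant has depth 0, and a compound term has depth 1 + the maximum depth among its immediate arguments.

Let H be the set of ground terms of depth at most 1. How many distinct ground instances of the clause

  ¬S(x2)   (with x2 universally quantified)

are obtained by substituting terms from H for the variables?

Ground terms of depth ≤ 1:
  If N_k denotes the number of depth-≤k ground terms, the 1 constant gives N_0 = 1, and each function symbol of arity r contributes N_{k-1}^r new terms at level k: N_k = 1 + N_{k-1}^2.
  N_0 = 1
  N_1 = 1 + 1^2 = 2
So there are 2 ground terms available for substitution.
The variable x2 ranges independently over the available ground terms, and distinct assignments produce distinct instances.
Number of ground instances = 2.

2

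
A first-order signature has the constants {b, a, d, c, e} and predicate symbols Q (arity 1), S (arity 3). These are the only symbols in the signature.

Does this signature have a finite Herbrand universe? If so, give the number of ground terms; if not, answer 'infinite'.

5

There are no function symbols, so every ground term is one of the 5 constants.
The Herbrand universe is {b, a, d, c, e}, which is finite with 5 elements.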